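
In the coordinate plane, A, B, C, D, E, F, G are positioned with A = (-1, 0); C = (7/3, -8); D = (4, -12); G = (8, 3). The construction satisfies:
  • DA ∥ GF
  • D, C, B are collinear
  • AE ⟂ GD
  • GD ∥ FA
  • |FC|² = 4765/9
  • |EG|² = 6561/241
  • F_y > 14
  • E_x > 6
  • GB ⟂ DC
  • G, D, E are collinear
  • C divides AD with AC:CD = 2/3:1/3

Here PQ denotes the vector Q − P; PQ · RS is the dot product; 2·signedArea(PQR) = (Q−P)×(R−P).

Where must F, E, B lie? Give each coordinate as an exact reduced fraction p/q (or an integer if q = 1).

1. F_x = 3  [GD ∥ FA ∩ DA ∥ GF]
2. F_y = 15  [GD ∥ FA ∩ DA ∥ GF]
   → F = (3, 15)
3. E_x = 1604/241  [G, D, E are collinear ∩ AE ⟂ GD]
4. E_y = -492/241  [G, D, E are collinear ∩ AE ⟂ GD]
   → E = (1604/241, -492/241)
5. B_x = -124/169  [D, C, B are collinear ∩ GB ⟂ DC]
6. B_y = -108/169  [D, C, B are collinear ∩ GB ⟂ DC]
   → B = (-124/169, -108/169)

B = (-124/169, -108/169)
E = (1604/241, -492/241)
F = (3, 15)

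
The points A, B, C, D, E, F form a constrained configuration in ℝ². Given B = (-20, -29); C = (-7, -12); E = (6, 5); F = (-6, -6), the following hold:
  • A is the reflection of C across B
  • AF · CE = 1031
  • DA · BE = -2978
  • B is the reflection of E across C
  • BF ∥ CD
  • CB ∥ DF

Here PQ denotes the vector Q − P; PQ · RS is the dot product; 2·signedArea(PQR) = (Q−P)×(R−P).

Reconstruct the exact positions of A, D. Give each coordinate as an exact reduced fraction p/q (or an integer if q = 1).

A = (-33, -46)
D = (7, 11)

1. A_x = -33  [A is the reflection of C across B]
2. A_y = -46  [A is the reflection of C across B]
   → A = (-33, -46)
3. D_x = 7  [CB ∥ DF ∩ BF ∥ CD]
4. D_y = 11  [CB ∥ DF ∩ BF ∥ CD]
   → D = (7, 11)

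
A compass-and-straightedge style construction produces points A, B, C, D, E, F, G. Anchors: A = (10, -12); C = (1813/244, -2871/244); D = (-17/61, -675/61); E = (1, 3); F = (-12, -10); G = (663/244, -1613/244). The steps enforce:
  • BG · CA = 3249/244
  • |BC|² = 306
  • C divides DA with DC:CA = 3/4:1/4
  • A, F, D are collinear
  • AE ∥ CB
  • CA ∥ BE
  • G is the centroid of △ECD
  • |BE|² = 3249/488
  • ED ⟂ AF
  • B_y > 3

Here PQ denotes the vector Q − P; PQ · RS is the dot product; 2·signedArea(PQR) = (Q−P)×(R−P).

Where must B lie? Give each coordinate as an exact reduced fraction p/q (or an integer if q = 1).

B = (-383/244, 789/244)

1. B_x = -383/244  [CA ∥ BE ∩ AE ∥ CB]
2. B_y = 789/244  [CA ∥ BE ∩ AE ∥ CB]
   → B = (-383/244, 789/244)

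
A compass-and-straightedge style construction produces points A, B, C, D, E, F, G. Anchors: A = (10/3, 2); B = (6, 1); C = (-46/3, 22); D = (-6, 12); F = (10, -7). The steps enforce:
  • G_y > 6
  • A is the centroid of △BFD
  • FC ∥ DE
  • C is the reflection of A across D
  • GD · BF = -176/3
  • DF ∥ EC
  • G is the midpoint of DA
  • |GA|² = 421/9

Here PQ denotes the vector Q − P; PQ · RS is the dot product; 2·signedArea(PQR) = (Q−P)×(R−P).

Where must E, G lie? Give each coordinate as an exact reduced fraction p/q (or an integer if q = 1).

E = (-94/3, 41)
G = (-4/3, 7)

1. E_x = -94/3  [DF ∥ EC ∩ FC ∥ DE]
2. E_y = 41  [DF ∥ EC ∩ FC ∥ DE]
   → E = (-94/3, 41)
3. G_x = -4/3  [G is the midpoint of DA]
4. G_y = 7  [G is the midpoint of DA]
   → G = (-4/3, 7)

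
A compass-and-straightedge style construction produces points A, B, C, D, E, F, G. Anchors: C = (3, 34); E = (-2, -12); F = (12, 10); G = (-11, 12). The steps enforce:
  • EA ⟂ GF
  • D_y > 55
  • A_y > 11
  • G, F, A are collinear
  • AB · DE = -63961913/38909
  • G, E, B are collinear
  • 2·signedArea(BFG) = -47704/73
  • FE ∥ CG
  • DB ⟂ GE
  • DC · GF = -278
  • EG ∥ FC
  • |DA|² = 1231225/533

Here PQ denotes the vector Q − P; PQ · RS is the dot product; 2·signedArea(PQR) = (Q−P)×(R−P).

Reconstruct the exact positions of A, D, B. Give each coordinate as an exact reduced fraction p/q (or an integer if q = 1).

A = (2/533, 5886/533)
B = (-1607/73, 3020/73)
D = (17, 56)

1. A_x = 2/533  [G, F, A are collinear ∩ EA ⟂ GF]
2. A_y = 5886/533  [G, F, A are collinear ∩ EA ⟂ GF]
   → A = (2/533, 5886/533)
3. D_x = 17  [line -23·x + 2·y + 279 = 0 ∩ |DA|² = 1231225/533]
4. D_y = 56  [line -23·x + 2·y + 279 = 0 ∩ |DA|² = 1231225/533]
   → D = (17, 56)
5. B_x = -1607/73  [G, E, B are collinear ∩ DB ⟂ GE]
6. B_y = 3020/73  [G, E, B are collinear ∩ DB ⟂ GE]
   → B = (-1607/73, 3020/73)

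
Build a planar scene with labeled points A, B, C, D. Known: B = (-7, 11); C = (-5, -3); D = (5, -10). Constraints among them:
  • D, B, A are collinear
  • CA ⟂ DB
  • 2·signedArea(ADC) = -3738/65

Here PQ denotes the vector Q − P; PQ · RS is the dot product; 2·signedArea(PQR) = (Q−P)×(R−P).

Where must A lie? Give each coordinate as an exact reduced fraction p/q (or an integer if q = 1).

A = (-31/65, -27/65)

1. A_x = -31/65  [D, B, A are collinear ∩ CA ⟂ DB]
2. A_y = -27/65  [D, B, A are collinear ∩ CA ⟂ DB]
   → A = (-31/65, -27/65)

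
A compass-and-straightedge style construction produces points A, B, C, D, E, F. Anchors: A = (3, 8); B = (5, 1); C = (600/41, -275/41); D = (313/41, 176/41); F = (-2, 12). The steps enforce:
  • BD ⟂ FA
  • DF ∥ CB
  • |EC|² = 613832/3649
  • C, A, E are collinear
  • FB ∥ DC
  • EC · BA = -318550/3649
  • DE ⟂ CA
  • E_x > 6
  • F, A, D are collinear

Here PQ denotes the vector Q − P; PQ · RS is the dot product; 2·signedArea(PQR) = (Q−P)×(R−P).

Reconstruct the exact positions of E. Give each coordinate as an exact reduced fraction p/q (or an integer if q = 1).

E = (24038/3649, 12643/3649)

1. E_x = 24038/3649  [C, A, E are collinear ∩ DE ⟂ CA]
2. E_y = 12643/3649  [C, A, E are collinear ∩ DE ⟂ CA]
   → E = (24038/3649, 12643/3649)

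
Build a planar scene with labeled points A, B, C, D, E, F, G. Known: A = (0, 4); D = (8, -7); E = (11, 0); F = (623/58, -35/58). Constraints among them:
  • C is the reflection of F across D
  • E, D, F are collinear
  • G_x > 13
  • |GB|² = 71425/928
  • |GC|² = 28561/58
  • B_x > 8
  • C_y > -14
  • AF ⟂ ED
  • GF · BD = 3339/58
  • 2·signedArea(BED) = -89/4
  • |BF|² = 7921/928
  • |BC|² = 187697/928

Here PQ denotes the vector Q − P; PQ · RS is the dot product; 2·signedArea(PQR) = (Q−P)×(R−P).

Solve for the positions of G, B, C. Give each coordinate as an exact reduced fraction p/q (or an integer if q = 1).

1. B_x = 1869/232  [line 7·x + -3·y + -219/4 = 0 ∩ |BF|² = 7921/928]
2. B_y = 127/232  [line 7·x + -3·y + -219/4 = 0 ∩ |BF|² = 7921/928]
   → B = (1869/232, 127/232)
3. C_x = 305/58  [C is the reflection of F across D]
4. C_y = -777/58  [C is the reflection of F across D]
   → C = (305/58, -777/58)
5. G_x = 14  [line 13/232·x + 1751/232·y + -12439/232 = 0 ∩ |GB|² = 71425/928]
6. G_y = 7  [line 13/232·x + 1751/232·y + -12439/232 = 0 ∩ |GB|² = 71425/928]
   → G = (14, 7)

B = (1869/232, 127/232)
C = (305/58, -777/58)
G = (14, 7)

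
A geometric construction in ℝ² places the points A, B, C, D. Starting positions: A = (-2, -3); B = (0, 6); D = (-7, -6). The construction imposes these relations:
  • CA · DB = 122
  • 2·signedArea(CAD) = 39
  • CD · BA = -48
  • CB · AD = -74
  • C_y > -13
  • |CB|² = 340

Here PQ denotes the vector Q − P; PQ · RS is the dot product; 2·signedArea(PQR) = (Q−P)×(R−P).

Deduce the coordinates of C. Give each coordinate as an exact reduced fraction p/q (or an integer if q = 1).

C = (-4, -12)

1. C_x = -4  [CA · DB = 122 ∩ CB · AD = -74]
2. C_y = -12  [CA · DB = 122 ∩ CB · AD = -74]
   → C = (-4, -12)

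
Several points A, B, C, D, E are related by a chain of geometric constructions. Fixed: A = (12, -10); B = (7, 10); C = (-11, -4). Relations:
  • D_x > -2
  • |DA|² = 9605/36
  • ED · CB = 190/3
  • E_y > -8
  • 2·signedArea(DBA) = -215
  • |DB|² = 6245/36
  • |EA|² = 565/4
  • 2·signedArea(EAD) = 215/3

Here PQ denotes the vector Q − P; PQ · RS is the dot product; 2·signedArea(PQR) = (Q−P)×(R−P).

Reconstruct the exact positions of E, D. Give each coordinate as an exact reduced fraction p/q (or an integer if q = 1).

1. D_x = -7/6  [line 20·x + 5·y + 25 = 0 ∩ |DB|² = 6245/36]
2. D_y = -1/3  [line 20·x + 5·y + 25 = 0 ∩ |DB|² = 6245/36]
   → D = (-7/6, -1/3)
3. E_x = 1/2  [ED · CB = 190/3 ∩ 2·signedArea(EAD) = 215/3]
4. E_y = -7  [ED · CB = 190/3 ∩ 2·signedArea(EAD) = 215/3]
   → E = (1/2, -7)

D = (-7/6, -1/3)
E = (1/2, -7)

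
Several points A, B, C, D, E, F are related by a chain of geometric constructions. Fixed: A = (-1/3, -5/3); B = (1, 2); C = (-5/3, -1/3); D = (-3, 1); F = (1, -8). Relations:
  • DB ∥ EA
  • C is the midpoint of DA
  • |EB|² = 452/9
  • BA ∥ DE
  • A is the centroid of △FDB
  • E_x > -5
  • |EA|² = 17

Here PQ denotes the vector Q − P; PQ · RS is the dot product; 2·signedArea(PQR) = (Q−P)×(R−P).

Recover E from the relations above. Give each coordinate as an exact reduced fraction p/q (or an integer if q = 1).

1. E_x = -13/3  [DB ∥ EA ∩ BA ∥ DE]
2. E_y = -8/3  [DB ∥ EA ∩ BA ∥ DE]
   → E = (-13/3, -8/3)

E = (-13/3, -8/3)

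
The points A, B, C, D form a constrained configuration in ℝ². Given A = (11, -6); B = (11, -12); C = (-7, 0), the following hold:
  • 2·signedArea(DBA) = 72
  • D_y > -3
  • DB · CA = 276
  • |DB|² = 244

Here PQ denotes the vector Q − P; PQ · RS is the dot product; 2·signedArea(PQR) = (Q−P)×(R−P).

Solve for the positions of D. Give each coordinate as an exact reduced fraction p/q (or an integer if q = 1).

D = (-1, -2)

1. D_x = -1  [2·signedArea(DBA) = 72 ∩ DB · CA = 276]
2. D_y = -2  [2·signedArea(DBA) = 72 ∩ DB · CA = 276]
   → D = (-1, -2)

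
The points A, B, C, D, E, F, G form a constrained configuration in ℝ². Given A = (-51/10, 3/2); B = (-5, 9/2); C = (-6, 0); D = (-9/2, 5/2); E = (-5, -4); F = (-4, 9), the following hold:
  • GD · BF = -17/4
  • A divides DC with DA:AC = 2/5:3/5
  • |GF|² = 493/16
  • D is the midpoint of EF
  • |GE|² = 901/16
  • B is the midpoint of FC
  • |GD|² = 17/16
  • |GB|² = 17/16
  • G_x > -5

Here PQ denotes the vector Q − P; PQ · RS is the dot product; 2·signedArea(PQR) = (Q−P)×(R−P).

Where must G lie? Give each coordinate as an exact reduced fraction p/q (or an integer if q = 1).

1. G_x = -19/4  [line -1·x + -9/2·y + 11 = 0 ∩ |GF|² = 493/16]
2. G_y = 7/2  [line -1·x + -9/2·y + 11 = 0 ∩ |GF|² = 493/16]
   → G = (-19/4, 7/2)

G = (-19/4, 7/2)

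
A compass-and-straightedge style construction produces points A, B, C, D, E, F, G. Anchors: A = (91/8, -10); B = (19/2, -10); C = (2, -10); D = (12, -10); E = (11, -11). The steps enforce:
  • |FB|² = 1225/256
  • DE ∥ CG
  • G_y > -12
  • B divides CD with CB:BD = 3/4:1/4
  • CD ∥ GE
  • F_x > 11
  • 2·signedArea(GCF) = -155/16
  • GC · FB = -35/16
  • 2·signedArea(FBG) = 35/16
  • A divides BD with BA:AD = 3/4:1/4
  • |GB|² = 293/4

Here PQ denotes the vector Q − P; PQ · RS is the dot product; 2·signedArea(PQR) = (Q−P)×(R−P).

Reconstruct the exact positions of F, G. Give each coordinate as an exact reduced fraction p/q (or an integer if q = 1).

1. G_x = 1  [CD ∥ GE ∩ DE ∥ CG]
2. G_y = -11  [CD ∥ GE ∩ DE ∥ CG]
   → G = (1, -11)
3. F_x = 187/16  [2·signedArea(FBG) = 35/16 ∩ GC · FB = -35/16]
4. F_y = -10  [2·signedArea(FBG) = 35/16 ∩ GC · FB = -35/16]
   → F = (187/16, -10)

F = (187/16, -10)
G = (1, -11)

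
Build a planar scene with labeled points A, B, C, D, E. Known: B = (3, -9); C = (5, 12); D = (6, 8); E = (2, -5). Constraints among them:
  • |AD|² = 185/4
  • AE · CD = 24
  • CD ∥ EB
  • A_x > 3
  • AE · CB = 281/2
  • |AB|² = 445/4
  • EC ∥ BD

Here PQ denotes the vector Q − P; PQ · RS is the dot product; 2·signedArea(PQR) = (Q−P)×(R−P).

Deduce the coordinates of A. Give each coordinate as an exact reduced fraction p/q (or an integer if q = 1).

A = (4, 3/2)

1. A_x = 4  [AE · CD = 24 ∩ AE · CB = 281/2]
2. A_y = 3/2  [AE · CD = 24 ∩ AE · CB = 281/2]
   → A = (4, 3/2)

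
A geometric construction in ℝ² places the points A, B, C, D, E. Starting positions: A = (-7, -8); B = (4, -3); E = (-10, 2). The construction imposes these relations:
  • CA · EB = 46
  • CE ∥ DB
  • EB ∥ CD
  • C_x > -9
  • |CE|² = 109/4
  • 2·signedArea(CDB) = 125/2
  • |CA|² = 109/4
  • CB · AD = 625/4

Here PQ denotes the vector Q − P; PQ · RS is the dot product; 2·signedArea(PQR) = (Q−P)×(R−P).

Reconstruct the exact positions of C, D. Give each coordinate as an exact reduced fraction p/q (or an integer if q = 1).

1. C_x = -17/2  [line -14·x + 5·y + -104 = 0 ∩ |CA|² = 109/4]
2. C_y = -3  [line -14·x + 5·y + -104 = 0 ∩ |CA|² = 109/4]
   → C = (-17/2, -3)
3. D_x = 11/2  [CE ∥ DB ∩ EB ∥ CD]
4. D_y = -8  [CE ∥ DB ∩ EB ∥ CD]
   → D = (11/2, -8)

C = (-17/2, -3)
D = (11/2, -8)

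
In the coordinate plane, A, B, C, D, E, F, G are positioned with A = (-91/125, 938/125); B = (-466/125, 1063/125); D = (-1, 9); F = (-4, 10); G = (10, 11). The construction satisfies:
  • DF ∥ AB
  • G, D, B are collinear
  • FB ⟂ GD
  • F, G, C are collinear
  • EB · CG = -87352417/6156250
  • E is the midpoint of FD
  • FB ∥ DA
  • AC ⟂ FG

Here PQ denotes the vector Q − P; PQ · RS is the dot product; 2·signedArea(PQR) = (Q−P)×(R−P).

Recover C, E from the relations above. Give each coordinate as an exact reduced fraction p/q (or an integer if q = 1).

C = (-22704/24625, 251664/24625)
E = (-5/2, 19/2)

1. C_x = -22704/24625  [F, G, C are collinear ∩ AC ⟂ FG]
2. C_y = 251664/24625  [F, G, C are collinear ∩ AC ⟂ FG]
   → C = (-22704/24625, 251664/24625)
3. E_x = -5/2  [E is the midpoint of FD]
4. E_y = 19/2  [E is the midpoint of FD]
   → E = (-5/2, 19/2)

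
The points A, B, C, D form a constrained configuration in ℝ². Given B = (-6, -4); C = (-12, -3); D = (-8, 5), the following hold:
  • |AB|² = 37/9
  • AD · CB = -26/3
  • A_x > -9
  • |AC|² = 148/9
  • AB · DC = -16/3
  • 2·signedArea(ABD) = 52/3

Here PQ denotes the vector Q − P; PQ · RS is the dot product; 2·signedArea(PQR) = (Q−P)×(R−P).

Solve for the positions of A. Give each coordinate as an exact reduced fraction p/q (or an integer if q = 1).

1. A_x = -8  [2·signedArea(ABD) = 52/3 ∩ AD · CB = -26/3]
2. A_y = -11/3  [2·signedArea(ABD) = 52/3 ∩ AD · CB = -26/3]
   → A = (-8, -11/3)

A = (-8, -11/3)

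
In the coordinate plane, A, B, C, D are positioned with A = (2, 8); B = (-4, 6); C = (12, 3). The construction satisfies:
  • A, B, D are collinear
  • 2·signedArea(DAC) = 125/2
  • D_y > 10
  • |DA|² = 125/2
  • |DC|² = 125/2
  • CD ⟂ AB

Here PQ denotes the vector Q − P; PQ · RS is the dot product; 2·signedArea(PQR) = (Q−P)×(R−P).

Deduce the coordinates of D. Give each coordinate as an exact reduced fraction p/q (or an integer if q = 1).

1. D_x = 19/2  [A, B, D are collinear ∩ CD ⟂ AB]
2. D_y = 21/2  [A, B, D are collinear ∩ CD ⟂ AB]
   → D = (19/2, 21/2)

D = (19/2, 21/2)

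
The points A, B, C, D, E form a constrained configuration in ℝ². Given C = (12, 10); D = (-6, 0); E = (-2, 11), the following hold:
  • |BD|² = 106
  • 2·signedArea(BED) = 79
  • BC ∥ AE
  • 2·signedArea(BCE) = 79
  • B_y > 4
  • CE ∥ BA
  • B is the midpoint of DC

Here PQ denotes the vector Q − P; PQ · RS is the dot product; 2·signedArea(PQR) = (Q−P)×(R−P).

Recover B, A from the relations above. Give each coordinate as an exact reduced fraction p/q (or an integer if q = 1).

A = (-11, 6)
B = (3, 5)

1. B_x = 3  [B is the midpoint of DC]
2. B_y = 5  [B is the midpoint of DC]
   → B = (3, 5)
3. A_x = -11  [BC ∥ AE ∩ CE ∥ BA]
4. A_y = 6  [BC ∥ AE ∩ CE ∥ BA]
   → A = (-11, 6)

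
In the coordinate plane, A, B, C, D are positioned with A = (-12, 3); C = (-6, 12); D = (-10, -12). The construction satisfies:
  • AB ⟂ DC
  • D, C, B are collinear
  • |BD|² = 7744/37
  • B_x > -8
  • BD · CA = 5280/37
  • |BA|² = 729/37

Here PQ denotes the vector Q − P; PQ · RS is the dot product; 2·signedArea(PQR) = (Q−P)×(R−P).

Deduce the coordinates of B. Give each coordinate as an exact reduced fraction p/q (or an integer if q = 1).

1. B_x = -282/37  [D, C, B are collinear ∩ AB ⟂ DC]
2. B_y = 84/37  [D, C, B are collinear ∩ AB ⟂ DC]
   → B = (-282/37, 84/37)

B = (-282/37, 84/37)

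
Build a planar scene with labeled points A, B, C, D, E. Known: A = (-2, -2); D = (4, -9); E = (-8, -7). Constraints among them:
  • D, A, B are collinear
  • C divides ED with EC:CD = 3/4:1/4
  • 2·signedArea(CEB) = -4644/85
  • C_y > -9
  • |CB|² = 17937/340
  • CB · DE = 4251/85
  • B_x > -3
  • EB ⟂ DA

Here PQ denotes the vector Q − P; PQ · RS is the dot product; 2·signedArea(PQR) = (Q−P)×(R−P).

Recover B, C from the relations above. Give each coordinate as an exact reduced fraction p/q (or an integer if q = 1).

B = (-176/85, -163/85)
C = (1, -17/2)

1. B_x = -176/85  [D, A, B are collinear ∩ EB ⟂ DA]
2. B_y = -163/85  [D, A, B are collinear ∩ EB ⟂ DA]
   → B = (-176/85, -163/85)
3. C_x = 1  [C divides ED with EC:CD = 3/4:1/4]
4. C_y = -17/2  [C divides ED with EC:CD = 3/4:1/4]
   → C = (1, -17/2)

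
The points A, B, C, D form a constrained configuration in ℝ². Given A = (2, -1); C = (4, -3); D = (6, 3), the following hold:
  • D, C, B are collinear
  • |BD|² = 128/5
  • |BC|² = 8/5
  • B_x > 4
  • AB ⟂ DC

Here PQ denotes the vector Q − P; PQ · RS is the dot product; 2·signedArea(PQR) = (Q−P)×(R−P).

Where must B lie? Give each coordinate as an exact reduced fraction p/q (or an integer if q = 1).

B = (22/5, -9/5)

1. B_x = 22/5  [D, C, B are collinear ∩ AB ⟂ DC]
2. B_y = -9/5  [D, C, B are collinear ∩ AB ⟂ DC]
   → B = (22/5, -9/5)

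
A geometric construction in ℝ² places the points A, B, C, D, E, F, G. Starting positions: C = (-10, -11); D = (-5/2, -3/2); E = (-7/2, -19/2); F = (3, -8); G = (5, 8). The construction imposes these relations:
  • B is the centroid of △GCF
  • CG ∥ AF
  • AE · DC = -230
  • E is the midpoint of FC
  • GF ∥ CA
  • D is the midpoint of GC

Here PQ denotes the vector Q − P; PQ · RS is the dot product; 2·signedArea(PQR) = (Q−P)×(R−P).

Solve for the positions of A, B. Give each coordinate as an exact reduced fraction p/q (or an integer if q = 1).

A = (-12, -27)
B = (-2/3, -11/3)

1. A_x = -12  [CG ∥ AF ∩ GF ∥ CA]
2. A_y = -27  [CG ∥ AF ∩ GF ∥ CA]
   → A = (-12, -27)
3. B_x = -2/3  [B is the centroid of △GCF]
4. B_y = -11/3  [B is the centroid of △GCF]
   → B = (-2/3, -11/3)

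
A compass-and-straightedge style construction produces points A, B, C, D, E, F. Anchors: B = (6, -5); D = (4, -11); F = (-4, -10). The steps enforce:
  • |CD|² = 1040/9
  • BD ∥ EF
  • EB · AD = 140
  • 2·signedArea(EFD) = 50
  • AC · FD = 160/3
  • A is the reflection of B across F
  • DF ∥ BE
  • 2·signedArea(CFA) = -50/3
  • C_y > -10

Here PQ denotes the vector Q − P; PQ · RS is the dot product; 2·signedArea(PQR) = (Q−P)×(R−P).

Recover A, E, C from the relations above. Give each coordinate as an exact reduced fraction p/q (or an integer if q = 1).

1. A_x = -14  [A is the reflection of B across F]
2. A_y = -15  [A is the reflection of B across F]
   → A = (-14, -15)
3. E_x = -2  [BD ∥ EF ∩ DF ∥ BE]
4. E_y = -4  [BD ∥ EF ∩ DF ∥ BE]
   → E = (-2, -4)
5. C_x = -20/3  [2·signedArea(CFA) = -50/3 ∩ AC · FD = 160/3]
6. C_y = -29/3  [2·signedArea(CFA) = -50/3 ∩ AC · FD = 160/3]
   → C = (-20/3, -29/3)

A = (-14, -15)
C = (-20/3, -29/3)
E = (-2, -4)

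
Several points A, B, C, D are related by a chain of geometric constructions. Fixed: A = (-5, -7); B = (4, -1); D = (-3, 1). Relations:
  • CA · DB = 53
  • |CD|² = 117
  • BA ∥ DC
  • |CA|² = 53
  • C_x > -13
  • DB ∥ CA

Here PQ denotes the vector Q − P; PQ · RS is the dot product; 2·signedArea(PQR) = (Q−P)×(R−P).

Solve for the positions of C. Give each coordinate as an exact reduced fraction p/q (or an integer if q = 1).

C = (-12, -5)

1. C_x = -12  [DB ∥ CA ∩ BA ∥ DC]
2. C_y = -5  [DB ∥ CA ∩ BA ∥ DC]
   → C = (-12, -5)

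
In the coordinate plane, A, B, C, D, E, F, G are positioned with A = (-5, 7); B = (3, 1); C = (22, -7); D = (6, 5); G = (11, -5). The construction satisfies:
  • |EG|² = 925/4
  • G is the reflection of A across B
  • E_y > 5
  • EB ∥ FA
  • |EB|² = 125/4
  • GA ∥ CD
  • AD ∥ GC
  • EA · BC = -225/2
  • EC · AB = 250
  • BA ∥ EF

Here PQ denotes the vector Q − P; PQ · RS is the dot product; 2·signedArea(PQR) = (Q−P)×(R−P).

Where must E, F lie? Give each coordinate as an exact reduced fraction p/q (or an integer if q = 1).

E = (1/2, 6)
F = (-15/2, 12)

1. E_x = 1/2  [EA · BC = -225/2 ∩ EC · AB = 250]
2. E_y = 6  [EA · BC = -225/2 ∩ EC · AB = 250]
   → E = (1/2, 6)
3. F_x = -15/2  [EB ∥ FA ∩ BA ∥ EF]
4. F_y = 12  [EB ∥ FA ∩ BA ∥ EF]
   → F = (-15/2, 12)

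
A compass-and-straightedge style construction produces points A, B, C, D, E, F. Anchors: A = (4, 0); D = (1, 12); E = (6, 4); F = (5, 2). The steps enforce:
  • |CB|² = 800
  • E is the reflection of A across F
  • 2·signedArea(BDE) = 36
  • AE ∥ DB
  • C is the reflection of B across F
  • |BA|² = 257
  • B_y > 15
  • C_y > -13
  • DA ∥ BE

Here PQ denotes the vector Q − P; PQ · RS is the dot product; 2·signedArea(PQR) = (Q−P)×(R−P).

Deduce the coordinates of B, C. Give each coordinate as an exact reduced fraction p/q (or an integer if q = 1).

B = (3, 16)
C = (7, -12)

1. B_x = 3  [DA ∥ BE ∩ AE ∥ DB]
2. B_y = 16  [DA ∥ BE ∩ AE ∥ DB]
   → B = (3, 16)
3. C_x = 7  [C is the reflection of B across F]
4. C_y = -12  [C is the reflection of B across F]
   → C = (7, -12)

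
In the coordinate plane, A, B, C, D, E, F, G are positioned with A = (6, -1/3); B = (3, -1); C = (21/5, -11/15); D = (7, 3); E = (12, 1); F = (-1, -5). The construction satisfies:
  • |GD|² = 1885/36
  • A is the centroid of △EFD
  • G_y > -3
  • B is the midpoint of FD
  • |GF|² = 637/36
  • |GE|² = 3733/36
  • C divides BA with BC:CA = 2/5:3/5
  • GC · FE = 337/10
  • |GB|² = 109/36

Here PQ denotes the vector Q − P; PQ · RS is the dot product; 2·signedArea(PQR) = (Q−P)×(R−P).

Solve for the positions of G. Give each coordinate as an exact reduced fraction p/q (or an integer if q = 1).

1. G_x = 5/2  [line -13·x + -6·y + 33/2 = 0 ∩ |GF|² = 637/36]
2. G_y = -8/3  [line -13·x + -6·y + 33/2 = 0 ∩ |GF|² = 637/36]
   → G = (5/2, -8/3)

G = (5/2, -8/3)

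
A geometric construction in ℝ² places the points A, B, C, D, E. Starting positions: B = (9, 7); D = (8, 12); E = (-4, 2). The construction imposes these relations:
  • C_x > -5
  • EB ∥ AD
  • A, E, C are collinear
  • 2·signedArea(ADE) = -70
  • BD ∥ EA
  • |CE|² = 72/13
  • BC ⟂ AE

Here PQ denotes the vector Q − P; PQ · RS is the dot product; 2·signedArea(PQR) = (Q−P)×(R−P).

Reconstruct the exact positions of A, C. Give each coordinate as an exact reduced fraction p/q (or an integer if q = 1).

A = (-5, 7)
C = (-58/13, 56/13)

1. A_x = -5  [EB ∥ AD ∩ BD ∥ EA]
2. A_y = 7  [EB ∥ AD ∩ BD ∥ EA]
   → A = (-5, 7)
3. C_x = -58/13  [A, E, C are collinear ∩ BC ⟂ AE]
4. C_y = 56/13  [A, E, C are collinear ∩ BC ⟂ AE]
   → C = (-58/13, 56/13)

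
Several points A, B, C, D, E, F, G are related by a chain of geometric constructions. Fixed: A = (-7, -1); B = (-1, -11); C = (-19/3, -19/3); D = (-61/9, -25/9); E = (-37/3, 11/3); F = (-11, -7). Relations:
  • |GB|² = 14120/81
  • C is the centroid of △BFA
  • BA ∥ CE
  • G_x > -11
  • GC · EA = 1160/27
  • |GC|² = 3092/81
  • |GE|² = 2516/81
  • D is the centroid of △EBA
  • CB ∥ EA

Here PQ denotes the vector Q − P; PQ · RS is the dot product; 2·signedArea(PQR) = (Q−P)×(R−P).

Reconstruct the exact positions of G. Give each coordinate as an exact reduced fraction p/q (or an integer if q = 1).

1. G_x = -91/9  [line -16/3·x + 14/3·y + -1274/27 = 0 ∩ |GB|² = 14120/81]
2. G_y = -13/9  [line -16/3·x + 14/3·y + -1274/27 = 0 ∩ |GB|² = 14120/81]
   → G = (-91/9, -13/9)

G = (-91/9, -13/9)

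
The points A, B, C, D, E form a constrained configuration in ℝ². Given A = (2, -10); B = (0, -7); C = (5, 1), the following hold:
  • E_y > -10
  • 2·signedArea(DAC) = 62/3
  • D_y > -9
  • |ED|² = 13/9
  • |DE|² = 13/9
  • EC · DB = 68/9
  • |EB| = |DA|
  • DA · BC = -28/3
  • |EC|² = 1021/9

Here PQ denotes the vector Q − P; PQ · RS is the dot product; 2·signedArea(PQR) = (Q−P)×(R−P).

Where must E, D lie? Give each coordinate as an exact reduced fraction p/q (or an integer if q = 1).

1. D_x = 2/3  [DA · BC = -28/3 ∩ 2·signedArea(DAC) = 62/3]
2. D_y = -8  [DA · BC = -28/3 ∩ 2·signedArea(DAC) = 62/3]
   → D = (2/3, -8)
3. E_x = 4/3  [line 2/3·x + -1·y + -89/9 = 0 ∩ |DE|² = 13/9]
4. E_y = -9  [line 2/3·x + -1·y + -89/9 = 0 ∩ |DE|² = 13/9]
   → E = (4/3, -9)

D = (2/3, -8)
E = (4/3, -9)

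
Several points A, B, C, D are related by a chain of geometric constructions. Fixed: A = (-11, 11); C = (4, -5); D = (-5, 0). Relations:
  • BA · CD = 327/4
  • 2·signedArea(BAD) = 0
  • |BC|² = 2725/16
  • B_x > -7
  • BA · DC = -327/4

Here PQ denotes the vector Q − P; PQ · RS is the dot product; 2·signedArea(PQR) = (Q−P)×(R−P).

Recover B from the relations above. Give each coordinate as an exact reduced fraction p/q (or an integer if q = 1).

B = (-13/2, 11/4)

1. B_x = -13/2  [2·signedArea(BAD) = 0 ∩ BA · DC = -327/4]
2. B_y = 11/4  [2·signedArea(BAD) = 0 ∩ BA · DC = -327/4]
   → B = (-13/2, 11/4)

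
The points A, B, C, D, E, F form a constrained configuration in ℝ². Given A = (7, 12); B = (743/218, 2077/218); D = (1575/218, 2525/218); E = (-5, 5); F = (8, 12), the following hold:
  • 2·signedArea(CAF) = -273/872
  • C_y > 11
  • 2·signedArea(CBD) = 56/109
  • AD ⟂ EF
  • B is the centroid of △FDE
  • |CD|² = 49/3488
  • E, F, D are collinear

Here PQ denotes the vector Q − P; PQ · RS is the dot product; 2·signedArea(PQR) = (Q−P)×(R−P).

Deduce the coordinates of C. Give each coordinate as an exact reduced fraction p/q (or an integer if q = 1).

1. C_x = 6251/872  [2·signedArea(CBD) = 56/109 ∩ 2·signedArea(CAF) = -273/872]
2. C_y = 10191/872  [2·signedArea(CBD) = 56/109 ∩ 2·signedArea(CAF) = -273/872]
   → C = (6251/872, 10191/872)

C = (6251/872, 10191/872)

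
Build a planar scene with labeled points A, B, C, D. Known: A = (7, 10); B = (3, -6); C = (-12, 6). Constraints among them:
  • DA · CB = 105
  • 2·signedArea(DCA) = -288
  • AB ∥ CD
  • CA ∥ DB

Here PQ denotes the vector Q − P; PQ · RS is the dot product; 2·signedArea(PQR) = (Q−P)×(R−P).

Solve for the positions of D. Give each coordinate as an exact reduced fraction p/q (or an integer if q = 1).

D = (-16, -10)

1. D_x = -16  [CA ∥ DB ∩ AB ∥ CD]
2. D_y = -10  [CA ∥ DB ∩ AB ∥ CD]
   → D = (-16, -10)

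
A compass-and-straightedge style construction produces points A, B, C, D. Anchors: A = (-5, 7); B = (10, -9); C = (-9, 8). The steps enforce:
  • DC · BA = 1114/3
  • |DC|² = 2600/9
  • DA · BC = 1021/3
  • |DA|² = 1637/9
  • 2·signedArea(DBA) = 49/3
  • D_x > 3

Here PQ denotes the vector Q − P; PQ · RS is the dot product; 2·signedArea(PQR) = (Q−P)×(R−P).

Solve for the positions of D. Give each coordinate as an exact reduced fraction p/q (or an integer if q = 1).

1. D_x = 11/3  [DA · BC = 1021/3 ∩ 2·signedArea(DBA) = 49/3]
2. D_y = -10/3  [DA · BC = 1021/3 ∩ 2·signedArea(DBA) = 49/3]
   → D = (11/3, -10/3)

D = (11/3, -10/3)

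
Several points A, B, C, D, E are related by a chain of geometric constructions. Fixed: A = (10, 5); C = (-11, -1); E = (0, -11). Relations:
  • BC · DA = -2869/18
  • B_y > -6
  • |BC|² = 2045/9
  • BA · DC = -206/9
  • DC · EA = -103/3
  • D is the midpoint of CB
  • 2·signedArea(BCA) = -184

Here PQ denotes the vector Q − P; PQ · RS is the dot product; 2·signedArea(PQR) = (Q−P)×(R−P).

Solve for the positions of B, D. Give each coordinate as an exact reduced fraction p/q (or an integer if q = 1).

1. B_x = 10/3  [line -6·x + 21·y + 139 = 0 ∩ |BC|² = 2045/9]
2. B_y = -17/3  [line -6·x + 21·y + 139 = 0 ∩ |BC|² = 2045/9]
   → B = (10/3, -17/3)
3. D_x = -23/6  [D is the midpoint of CB]
4. D_y = -10/3  [D is the midpoint of CB]
   → D = (-23/6, -10/3)

B = (10/3, -17/3)
D = (-23/6, -10/3)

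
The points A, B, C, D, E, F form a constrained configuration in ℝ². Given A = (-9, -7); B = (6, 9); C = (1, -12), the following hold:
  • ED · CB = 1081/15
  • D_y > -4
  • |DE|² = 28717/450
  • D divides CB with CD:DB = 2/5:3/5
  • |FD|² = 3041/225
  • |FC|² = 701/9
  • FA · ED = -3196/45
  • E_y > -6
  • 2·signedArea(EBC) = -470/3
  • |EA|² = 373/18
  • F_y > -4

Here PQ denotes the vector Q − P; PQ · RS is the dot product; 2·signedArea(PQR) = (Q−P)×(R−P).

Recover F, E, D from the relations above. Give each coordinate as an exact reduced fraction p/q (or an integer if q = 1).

1. E_x = -29/6  [line 21·x + -5·y + 227/3 = 0 ∩ |EA|² = 373/18]
2. E_y = -31/6  [line 21·x + -5·y + 227/3 = 0 ∩ |EA|² = 373/18]
   → E = (-29/6, -31/6)
3. D_x = 3  [ED · CB = 1081/15 ∩ D divides CB with CD:DB = 2/5:3/5]
4. D_y = -18/5  [ED · CB = 1081/15 ∩ D divides CB with CD:DB = 2/5:3/5]
   → D = (3, -18/5)
5. F_x = -2/3  [line -47/6·x + -47/30·y + -94/9 = 0 ∩ |FC|² = 701/9]
6. F_y = -10/3  [line -47/6·x + -47/30·y + -94/9 = 0 ∩ |FC|² = 701/9]
   → F = (-2/3, -10/3)

D = (3, -18/5)
E = (-29/6, -31/6)
F = (-2/3, -10/3)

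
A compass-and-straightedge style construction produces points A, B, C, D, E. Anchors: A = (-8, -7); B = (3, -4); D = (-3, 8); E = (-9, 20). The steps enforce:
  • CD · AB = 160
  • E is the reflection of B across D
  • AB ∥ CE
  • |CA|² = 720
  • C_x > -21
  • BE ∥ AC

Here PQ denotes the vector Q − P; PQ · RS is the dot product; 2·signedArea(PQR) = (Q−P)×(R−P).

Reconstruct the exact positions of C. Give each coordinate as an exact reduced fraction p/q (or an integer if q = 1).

C = (-20, 17)

1. C_x = -20  [AB ∥ CE ∩ BE ∥ AC]
2. C_y = 17  [AB ∥ CE ∩ BE ∥ AC]
   → C = (-20, 17)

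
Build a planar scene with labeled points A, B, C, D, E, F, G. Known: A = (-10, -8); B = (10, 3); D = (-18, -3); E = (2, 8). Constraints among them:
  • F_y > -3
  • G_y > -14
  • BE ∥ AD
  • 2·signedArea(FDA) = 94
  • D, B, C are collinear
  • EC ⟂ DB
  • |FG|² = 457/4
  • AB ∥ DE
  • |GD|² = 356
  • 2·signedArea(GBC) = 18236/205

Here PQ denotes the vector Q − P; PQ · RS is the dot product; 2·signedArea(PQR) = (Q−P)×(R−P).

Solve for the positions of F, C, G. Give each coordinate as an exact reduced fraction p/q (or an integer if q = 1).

C = (692/205, 324/205)
F = (0, -5/2)
G = (-2, -13)

1. C_x = 692/205  [D, B, C are collinear ∩ EC ⟂ DB]
2. C_y = 324/205  [D, B, C are collinear ∩ EC ⟂ DB]
   → C = (692/205, 324/205)
3. G_x = -2  [line 291/205·x + -1358/205·y + -17072/205 = 0 ∩ |GD|² = 356]
4. G_y = -13  [line 291/205·x + -1358/205·y + -17072/205 = 0 ∩ |GD|² = 356]
   → G = (-2, -13)
5. F_x = 0  [line 5·x + 8·y + 20 = 0 ∩ |FG|² = 457/4]
6. F_y = -5/2  [line 5·x + 8·y + 20 = 0 ∩ |FG|² = 457/4]
   → F = (0, -5/2)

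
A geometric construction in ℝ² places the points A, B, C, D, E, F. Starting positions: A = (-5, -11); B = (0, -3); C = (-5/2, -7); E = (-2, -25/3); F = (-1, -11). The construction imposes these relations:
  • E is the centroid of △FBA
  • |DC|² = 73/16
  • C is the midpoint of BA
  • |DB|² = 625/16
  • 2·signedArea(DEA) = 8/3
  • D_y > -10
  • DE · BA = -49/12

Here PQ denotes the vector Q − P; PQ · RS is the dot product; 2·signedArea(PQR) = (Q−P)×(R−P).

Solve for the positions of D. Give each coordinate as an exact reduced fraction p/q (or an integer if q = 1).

1. D_x = -7/4  [2·signedArea(DEA) = 8/3 ∩ DE · BA = -49/12]
2. D_y = -9  [2·signedArea(DEA) = 8/3 ∩ DE · BA = -49/12]
   → D = (-7/4, -9)

D = (-7/4, -9)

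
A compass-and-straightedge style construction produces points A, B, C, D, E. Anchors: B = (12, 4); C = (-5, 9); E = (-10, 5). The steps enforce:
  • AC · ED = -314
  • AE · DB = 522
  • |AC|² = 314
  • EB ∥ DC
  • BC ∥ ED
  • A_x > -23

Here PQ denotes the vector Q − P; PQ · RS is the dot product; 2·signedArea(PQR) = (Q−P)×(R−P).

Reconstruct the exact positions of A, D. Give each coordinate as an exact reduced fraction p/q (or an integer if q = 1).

A = (-22, 14)
D = (-27, 10)

1. D_x = -27  [EB ∥ DC ∩ BC ∥ ED]
2. D_y = 10  [EB ∥ DC ∩ BC ∥ ED]
   → D = (-27, 10)
3. A_x = -22  [AC · ED = -314 ∩ AE · DB = 522]
4. A_y = 14  [AC · ED = -314 ∩ AE · DB = 522]
   → A = (-22, 14)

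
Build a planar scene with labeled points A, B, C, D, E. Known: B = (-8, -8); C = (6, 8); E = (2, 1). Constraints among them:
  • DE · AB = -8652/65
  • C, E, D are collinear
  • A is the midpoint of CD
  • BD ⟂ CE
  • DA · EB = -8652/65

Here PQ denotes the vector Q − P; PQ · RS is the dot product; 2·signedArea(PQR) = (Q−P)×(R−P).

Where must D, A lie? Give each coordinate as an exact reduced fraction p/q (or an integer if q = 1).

1. D_x = -282/65  [C, E, D are collinear ∩ BD ⟂ CE]
2. D_y = -656/65  [C, E, D are collinear ∩ BD ⟂ CE]
   → D = (-282/65, -656/65)
3. A_x = 54/65  [A is the midpoint of CD]
4. A_y = -68/65  [A is the midpoint of CD]
   → A = (54/65, -68/65)

A = (54/65, -68/65)
D = (-282/65, -656/65)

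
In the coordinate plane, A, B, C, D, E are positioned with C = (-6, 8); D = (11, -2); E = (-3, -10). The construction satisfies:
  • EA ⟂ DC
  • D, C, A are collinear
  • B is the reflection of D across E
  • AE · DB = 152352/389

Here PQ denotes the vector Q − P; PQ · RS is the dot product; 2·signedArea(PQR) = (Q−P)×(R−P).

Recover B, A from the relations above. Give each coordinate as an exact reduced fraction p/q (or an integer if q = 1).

A = (1593/389, 802/389)
B = (-17, -18)

1. B_x = -17  [B is the reflection of D across E]
2. B_y = -18  [B is the reflection of D across E]
   → B = (-17, -18)
3. A_x = 1593/389  [D, C, A are collinear ∩ EA ⟂ DC]
4. A_y = 802/389  [D, C, A are collinear ∩ EA ⟂ DC]
   → A = (1593/389, 802/389)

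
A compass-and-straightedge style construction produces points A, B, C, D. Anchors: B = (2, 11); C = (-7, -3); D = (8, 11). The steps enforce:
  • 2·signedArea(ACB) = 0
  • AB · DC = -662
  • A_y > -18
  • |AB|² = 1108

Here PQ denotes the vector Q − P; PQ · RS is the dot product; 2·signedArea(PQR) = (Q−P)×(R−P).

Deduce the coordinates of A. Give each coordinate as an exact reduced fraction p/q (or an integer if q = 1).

A = (-16, -17)

1. A_x = -16  [2·signedArea(ACB) = 0 ∩ AB · DC = -662]
2. A_y = -17  [2·signedArea(ACB) = 0 ∩ AB · DC = -662]
   → A = (-16, -17)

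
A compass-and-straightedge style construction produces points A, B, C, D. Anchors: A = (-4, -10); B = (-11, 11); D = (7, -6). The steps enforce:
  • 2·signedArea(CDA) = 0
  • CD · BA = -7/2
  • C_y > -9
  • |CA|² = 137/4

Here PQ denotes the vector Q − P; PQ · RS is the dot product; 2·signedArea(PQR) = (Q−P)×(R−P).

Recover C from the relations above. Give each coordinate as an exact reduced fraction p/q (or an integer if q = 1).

1. C_x = 3/2  [2·signedArea(CDA) = 0 ∩ CD · BA = -7/2]
2. C_y = -8  [2·signedArea(CDA) = 0 ∩ CD · BA = -7/2]
   → C = (3/2, -8)

C = (3/2, -8)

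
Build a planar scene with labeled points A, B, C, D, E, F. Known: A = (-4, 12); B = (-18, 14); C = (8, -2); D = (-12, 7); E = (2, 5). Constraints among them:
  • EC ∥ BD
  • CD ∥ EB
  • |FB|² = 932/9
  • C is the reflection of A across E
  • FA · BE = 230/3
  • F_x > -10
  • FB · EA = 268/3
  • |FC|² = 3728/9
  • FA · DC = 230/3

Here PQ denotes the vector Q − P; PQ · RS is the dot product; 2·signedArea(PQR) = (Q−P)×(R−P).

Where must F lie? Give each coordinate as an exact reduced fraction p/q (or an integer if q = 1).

F = (-28/3, 26/3)

1. F_x = -28/3  [FA · DC = 230/3 ∩ FB · EA = 268/3]
2. F_y = 26/3  [FA · DC = 230/3 ∩ FB · EA = 268/3]
   → F = (-28/3, 26/3)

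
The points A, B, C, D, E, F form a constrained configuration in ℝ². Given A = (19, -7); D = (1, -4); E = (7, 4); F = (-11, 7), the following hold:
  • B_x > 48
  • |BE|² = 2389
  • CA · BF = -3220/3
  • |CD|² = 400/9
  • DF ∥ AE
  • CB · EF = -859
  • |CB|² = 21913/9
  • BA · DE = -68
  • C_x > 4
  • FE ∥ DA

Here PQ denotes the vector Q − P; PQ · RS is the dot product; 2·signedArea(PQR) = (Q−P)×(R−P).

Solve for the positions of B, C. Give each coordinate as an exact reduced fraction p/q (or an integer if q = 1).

1. B_x = 49  [line -6·x + -8·y + 126 = 0 ∩ |BE|² = 2389]
2. B_y = -21  [line -6·x + -8·y + 126 = 0 ∩ |BE|² = 2389]
   → B = (49, -21)
3. C_x = 5  [CB · EF = -859 ∩ CA · BF = -3220/3]
4. C_y = 4/3  [CB · EF = -859 ∩ CA · BF = -3220/3]
   → C = (5, 4/3)

B = (49, -21)
C = (5, 4/3)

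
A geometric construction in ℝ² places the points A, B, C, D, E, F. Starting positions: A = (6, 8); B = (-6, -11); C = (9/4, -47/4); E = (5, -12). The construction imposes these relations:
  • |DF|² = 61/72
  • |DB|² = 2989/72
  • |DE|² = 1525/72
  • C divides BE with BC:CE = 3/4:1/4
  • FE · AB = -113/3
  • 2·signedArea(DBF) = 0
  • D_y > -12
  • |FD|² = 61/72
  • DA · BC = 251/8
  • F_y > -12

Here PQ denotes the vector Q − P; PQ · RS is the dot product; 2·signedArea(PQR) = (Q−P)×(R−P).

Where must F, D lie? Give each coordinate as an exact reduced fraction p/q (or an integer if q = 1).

D = (5/12, -139/12)
F = (4/3, -35/3)

1. D_x = 5/12  [line -33/4·x + 3/4·y + 97/8 = 0 ∩ |DB|² = 2989/72]
2. D_y = -139/12  [line -33/4·x + 3/4·y + 97/8 = 0 ∩ |DB|² = 2989/72]
   → D = (5/12, -139/12)
3. F_x = 4/3  [FE · AB = -113/3 ∩ 2·signedArea(DBF) = 0]
4. F_y = -35/3  [FE · AB = -113/3 ∩ 2·signedArea(DBF) = 0]
   → F = (4/3, -35/3)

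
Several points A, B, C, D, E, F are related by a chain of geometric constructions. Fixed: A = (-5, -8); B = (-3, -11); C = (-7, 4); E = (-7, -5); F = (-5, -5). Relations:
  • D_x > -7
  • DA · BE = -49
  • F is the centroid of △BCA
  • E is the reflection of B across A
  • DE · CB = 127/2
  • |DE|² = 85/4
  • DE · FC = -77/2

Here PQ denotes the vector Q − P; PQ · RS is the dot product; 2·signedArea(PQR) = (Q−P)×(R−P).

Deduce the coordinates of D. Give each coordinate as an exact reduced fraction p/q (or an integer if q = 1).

1. D_x = -6  [DE · CB = 127/2 ∩ DE · FC = -77/2]
2. D_y = -1/2  [DE · CB = 127/2 ∩ DE · FC = -77/2]
   → D = (-6, -1/2)

D = (-6, -1/2)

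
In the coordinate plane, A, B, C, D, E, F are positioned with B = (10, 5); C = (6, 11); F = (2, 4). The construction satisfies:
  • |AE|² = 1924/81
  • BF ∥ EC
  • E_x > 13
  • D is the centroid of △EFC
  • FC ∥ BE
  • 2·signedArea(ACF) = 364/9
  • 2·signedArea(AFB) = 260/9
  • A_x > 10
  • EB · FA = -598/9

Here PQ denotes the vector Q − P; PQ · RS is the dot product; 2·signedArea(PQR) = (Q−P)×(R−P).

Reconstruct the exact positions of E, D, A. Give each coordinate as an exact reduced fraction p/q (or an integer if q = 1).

1. E_x = 14  [BF ∥ EC ∩ FC ∥ BE]
2. E_y = 12  [BF ∥ EC ∩ FC ∥ BE]
   → E = (14, 12)
3. D_x = 22/3  [D is the centroid of △EFC]
4. D_y = 9  [D is the centroid of △EFC]
   → D = (22/3, 9)
5. A_x = 94/9  [2·signedArea(AFB) = 260/9 ∩ 2·signedArea(ACF) = 364/9]
6. A_y = 26/3  [2·signedArea(AFB) = 260/9 ∩ 2·signedArea(ACF) = 364/9]
   → A = (94/9, 26/3)

A = (94/9, 26/3)
D = (22/3, 9)
E = (14, 12)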